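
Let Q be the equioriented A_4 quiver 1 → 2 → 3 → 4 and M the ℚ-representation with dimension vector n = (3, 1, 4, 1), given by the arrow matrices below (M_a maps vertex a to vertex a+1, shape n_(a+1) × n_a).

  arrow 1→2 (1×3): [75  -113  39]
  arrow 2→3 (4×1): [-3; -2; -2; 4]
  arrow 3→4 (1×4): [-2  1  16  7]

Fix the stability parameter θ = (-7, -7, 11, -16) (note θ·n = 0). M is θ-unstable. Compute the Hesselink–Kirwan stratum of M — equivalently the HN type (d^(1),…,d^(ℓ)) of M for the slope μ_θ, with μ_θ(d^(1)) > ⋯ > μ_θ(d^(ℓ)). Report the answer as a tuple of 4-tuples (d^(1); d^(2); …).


Via rank(M_{q-1}∘⋯∘M_p): M ≅ I[1,1]^2, I[1,3], I[3,3]^2, I[3,4].
μ_θ-semistable layers: μ^(1)=11; μ^(2)=-5/2; μ^(3)=-7

((0, 0, 3, 0); (0, 0, 1, 1); (3, 1, 0, 0))


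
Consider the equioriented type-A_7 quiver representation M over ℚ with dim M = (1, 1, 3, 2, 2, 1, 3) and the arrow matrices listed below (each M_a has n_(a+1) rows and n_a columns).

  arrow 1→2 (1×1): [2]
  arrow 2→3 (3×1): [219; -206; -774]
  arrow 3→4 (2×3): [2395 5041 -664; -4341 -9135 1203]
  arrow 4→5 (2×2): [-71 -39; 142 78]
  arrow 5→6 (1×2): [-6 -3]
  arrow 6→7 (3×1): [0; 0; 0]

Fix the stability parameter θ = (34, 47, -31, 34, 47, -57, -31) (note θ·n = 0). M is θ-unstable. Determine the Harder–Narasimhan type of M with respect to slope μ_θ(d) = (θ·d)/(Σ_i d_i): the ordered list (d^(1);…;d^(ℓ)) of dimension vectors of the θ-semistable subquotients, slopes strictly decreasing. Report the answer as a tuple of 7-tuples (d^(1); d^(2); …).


Interval decomposition of M: I[1,5], I[3,3], I[3,4], I[5,6], I[7,7]^3.
HN type (ℓ=5): μ^(1)=47; μ^(2)=34; μ^(3)=50/3; μ^(4)=-5; μ^(5)=-31

((0, 0, 0, 0, 1, 0, 0); (0, 0, 0, 2, 0, 0, 0); (1, 1, 1, 0, 0, 0, 0); (0, 0, 0, 0, 1, 1, 0); (0, 0, 2, 0, 0, 0, 3))


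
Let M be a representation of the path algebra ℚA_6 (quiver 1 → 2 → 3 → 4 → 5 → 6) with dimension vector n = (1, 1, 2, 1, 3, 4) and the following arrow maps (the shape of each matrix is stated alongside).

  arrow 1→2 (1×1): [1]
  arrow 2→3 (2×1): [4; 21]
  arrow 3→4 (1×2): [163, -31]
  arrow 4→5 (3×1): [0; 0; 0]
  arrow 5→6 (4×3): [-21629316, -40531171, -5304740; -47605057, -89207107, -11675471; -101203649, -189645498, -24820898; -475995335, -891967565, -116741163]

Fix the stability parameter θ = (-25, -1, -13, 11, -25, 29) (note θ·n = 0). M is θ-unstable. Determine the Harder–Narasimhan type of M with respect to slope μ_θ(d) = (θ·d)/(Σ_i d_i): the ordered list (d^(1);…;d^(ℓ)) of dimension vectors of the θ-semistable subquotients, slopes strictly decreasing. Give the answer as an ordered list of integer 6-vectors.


Via rank(M_{q-1}∘⋯∘M_p): M ≅ I[1,4], I[3,3], I[5,6]^3, I[6,6].
μ_θ-semistable layers: μ^(1)=29; μ^(2)=11; μ^(3)=-7; μ^(4)=-13; μ^(5)=-25

((0, 0, 0, 0, 0, 4); (0, 0, 0, 1, 0, 0); (0, 1, 1, 0, 0, 0); (0, 0, 1, 0, 0, 0); (1, 0, 0, 0, 3, 0))


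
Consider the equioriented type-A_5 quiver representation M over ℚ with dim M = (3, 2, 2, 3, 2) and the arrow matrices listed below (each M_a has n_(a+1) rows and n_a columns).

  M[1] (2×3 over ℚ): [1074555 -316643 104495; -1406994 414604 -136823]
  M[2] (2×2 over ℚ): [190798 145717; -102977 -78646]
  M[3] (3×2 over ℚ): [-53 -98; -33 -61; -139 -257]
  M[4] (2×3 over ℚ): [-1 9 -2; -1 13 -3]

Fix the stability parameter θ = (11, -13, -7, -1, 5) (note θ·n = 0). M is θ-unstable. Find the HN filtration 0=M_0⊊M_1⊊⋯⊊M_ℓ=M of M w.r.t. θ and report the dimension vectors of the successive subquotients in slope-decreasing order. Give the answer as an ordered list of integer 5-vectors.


Interval decomposition of M: I[1,1], I[1,5]^2, I[4,4].
HN type (ℓ=4): μ^(1)=11; μ^(2)=5; μ^(3)=-1; μ^(4)=-3

((1, 0, 0, 0, 0); (0, 0, 0, 0, 2); (0, 0, 0, 3, 0); (2, 2, 2, 0, 0))


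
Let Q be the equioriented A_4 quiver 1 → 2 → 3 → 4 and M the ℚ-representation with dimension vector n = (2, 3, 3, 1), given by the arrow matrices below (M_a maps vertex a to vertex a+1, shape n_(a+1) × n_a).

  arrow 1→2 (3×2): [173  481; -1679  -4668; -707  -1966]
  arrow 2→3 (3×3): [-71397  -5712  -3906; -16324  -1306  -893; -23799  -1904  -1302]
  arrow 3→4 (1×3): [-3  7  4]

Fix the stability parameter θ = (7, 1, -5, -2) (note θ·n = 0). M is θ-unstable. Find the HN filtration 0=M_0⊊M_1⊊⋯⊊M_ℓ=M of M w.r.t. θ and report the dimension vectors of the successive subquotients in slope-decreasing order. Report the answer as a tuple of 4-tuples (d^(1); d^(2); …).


Barcode: M ≅ I[1,3], I[1,4], I[2,2], I[3,3]. HN layers by μ_θ (3 steps, strictly decreasing):
  μ^(1)=1; μ^(2)=1/4; μ^(3)=-5

((1, 2, 1, 0); (1, 1, 1, 1); (0, 0, 1, 0))


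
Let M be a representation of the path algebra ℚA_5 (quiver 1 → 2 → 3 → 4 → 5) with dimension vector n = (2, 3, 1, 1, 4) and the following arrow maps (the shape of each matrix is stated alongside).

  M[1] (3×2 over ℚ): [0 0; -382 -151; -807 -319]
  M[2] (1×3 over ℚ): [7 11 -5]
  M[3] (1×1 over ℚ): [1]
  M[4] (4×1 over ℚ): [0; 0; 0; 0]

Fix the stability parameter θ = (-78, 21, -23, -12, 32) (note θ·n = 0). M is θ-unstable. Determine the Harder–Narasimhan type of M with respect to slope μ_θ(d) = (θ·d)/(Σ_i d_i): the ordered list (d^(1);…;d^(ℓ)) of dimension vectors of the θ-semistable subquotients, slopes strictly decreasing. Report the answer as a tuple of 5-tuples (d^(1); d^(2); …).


Interval decomposition of M: I[1,2], I[1,4], I[2,2], I[5,5]^4.
HN type (ℓ=4): μ^(1)=32; μ^(2)=21; μ^(3)=-14/3; μ^(4)=-78

((0, 0, 0, 0, 4); (0, 2, 0, 0, 0); (0, 1, 1, 1, 0); (2, 0, 0, 0, 0))


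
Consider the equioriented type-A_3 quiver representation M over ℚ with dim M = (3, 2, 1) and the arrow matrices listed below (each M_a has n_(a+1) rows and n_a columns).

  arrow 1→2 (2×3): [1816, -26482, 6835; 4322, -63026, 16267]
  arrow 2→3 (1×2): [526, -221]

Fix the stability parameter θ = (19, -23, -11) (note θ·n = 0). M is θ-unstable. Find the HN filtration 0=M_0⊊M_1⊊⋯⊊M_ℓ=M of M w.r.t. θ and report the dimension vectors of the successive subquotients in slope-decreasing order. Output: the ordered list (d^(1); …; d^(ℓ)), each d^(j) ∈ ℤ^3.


Interval decomposition of M: I[1,1], I[1,2], I[1,3].
HN type (ℓ=3): μ^(1)=19; μ^(2)=-2; μ^(3)=-5

((1, 0, 0); (1, 1, 0); (1, 1, 1))


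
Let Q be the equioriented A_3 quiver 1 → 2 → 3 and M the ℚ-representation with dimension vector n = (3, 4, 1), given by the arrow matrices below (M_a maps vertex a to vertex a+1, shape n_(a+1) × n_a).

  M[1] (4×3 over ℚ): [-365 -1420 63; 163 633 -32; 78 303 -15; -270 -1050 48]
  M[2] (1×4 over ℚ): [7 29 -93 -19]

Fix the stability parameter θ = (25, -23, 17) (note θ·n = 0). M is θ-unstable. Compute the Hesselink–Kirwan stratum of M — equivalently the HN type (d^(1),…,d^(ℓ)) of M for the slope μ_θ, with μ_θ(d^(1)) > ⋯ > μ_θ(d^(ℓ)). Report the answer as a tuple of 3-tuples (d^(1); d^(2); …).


Interval decomposition of M: I[1,1], I[1,2], I[1,3], I[2,2]^2.
HN type (ℓ=4): μ^(1)=25; μ^(2)=17; μ^(3)=1; μ^(4)=-23

((1, 0, 0); (0, 0, 1); (2, 2, 0); (0, 2, 0))


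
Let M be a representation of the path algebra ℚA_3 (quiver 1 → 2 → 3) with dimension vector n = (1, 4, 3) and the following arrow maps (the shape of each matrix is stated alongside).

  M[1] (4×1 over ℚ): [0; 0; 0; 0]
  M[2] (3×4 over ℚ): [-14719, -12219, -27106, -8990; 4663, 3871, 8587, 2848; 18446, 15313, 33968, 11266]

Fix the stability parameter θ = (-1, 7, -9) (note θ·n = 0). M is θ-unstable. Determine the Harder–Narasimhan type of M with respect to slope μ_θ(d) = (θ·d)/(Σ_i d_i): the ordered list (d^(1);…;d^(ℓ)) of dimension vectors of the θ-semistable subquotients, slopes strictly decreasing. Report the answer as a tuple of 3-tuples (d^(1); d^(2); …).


Via rank(M_{q-1}∘⋯∘M_p): M ≅ I[1,1], I[2,2], I[2,3]^3.
μ_θ-semistable layers: μ^(1)=7; μ^(2)=-1

((0, 1, 0); (1, 3, 3))


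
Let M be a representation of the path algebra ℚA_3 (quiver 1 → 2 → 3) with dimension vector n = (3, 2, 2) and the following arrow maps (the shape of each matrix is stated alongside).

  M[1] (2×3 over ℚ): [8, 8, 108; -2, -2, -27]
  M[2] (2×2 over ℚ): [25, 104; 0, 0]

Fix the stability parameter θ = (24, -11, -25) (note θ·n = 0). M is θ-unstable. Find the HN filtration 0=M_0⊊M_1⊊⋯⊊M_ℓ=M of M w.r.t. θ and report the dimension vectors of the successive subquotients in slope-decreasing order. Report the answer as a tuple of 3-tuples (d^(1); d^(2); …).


Barcode: M ≅ I[1,1]^2, I[1,3], I[2,2], I[3,3]. HN layers by μ_θ (4 steps, strictly decreasing):
  μ^(1)=24; μ^(2)=-4; μ^(3)=-11; μ^(4)=-25

((2, 0, 0); (1, 1, 1); (0, 1, 0); (0, 0, 1))


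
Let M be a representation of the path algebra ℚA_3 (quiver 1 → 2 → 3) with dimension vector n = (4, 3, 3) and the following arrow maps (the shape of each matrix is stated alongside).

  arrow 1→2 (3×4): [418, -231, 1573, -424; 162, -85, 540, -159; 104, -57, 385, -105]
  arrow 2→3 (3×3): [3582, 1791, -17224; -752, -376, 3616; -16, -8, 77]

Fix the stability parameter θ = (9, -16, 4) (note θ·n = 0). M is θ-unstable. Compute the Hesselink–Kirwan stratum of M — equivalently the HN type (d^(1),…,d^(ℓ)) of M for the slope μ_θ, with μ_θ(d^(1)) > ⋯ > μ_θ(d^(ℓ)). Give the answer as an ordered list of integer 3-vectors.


Barcode: M ≅ I[1,1], I[1,2], I[1,3]^2, I[3,3]. HN layers by μ_θ (3 steps, strictly decreasing):
  μ^(1)=9; μ^(2)=4; μ^(3)=-7/2

((1, 0, 0); (0, 0, 3); (3, 3, 0))


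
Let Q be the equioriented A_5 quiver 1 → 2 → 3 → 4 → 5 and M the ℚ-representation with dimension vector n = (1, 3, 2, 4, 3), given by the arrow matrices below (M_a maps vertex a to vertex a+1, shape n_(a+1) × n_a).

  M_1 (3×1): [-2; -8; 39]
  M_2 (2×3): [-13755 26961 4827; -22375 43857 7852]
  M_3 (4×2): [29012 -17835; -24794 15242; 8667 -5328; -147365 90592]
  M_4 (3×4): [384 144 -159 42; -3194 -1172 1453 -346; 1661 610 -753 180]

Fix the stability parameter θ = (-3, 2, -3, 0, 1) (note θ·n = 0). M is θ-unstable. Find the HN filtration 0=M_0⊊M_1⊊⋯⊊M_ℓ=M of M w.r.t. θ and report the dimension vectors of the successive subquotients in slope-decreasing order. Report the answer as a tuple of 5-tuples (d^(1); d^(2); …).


Via rank(M_{q-1}∘⋯∘M_p): M ≅ I[1,5], I[2,2], I[2,5], I[4,4]^2, I[5,5].
μ_θ-semistable layers: μ^(1)=2; μ^(2)=1; μ^(3)=0; μ^(4)=-1/2; μ^(5)=-3

((0, 1, 0, 0, 0); (0, 0, 0, 0, 3); (0, 0, 0, 4, 0); (0, 2, 2, 0, 0); (1, 0, 0, 0, 0))


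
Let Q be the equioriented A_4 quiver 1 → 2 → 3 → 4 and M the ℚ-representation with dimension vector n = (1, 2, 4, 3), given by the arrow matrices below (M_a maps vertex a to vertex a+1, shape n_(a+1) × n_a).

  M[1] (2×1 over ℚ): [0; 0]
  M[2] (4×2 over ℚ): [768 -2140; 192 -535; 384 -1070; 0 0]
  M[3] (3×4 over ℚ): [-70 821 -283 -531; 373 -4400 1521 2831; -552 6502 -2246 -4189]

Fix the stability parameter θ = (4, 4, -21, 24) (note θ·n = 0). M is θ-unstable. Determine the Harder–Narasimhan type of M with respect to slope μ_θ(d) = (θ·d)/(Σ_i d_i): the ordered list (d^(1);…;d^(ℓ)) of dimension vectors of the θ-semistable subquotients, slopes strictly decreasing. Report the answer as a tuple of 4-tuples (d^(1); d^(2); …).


Interval decomposition of M: I[1,1], I[2,2], I[2,4], I[3,3], I[3,4]^2.
HN type (ℓ=4): μ^(1)=24; μ^(2)=4; μ^(3)=-17/2; μ^(4)=-21

((0, 0, 0, 3); (1, 1, 0, 0); (0, 1, 1, 0); (0, 0, 3, 0))


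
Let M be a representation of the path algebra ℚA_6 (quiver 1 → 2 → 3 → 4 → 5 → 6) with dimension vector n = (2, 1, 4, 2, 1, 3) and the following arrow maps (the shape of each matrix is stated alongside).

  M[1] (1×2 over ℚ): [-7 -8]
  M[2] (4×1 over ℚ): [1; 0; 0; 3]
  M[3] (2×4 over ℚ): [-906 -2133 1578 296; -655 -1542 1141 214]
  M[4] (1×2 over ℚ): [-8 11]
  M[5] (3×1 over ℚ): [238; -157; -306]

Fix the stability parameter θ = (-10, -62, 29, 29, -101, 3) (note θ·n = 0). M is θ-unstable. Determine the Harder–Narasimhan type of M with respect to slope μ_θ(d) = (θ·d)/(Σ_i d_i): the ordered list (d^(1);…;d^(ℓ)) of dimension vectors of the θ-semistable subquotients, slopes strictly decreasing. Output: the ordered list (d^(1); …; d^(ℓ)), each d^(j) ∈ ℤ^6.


Interval decomposition of M: I[1,1], I[1,6], I[3,3]^2, I[3,4], I[6,6]^2.
HN type (ℓ=5): μ^(1)=29; μ^(2)=3; μ^(3)=-10; μ^(4)=-43/3; μ^(5)=-36

((0, 0, 3, 1, 0, 0); (0, 0, 0, 0, 0, 3); (1, 0, 0, 0, 0, 0); (0, 0, 1, 1, 1, 0); (1, 1, 0, 0, 0, 0))


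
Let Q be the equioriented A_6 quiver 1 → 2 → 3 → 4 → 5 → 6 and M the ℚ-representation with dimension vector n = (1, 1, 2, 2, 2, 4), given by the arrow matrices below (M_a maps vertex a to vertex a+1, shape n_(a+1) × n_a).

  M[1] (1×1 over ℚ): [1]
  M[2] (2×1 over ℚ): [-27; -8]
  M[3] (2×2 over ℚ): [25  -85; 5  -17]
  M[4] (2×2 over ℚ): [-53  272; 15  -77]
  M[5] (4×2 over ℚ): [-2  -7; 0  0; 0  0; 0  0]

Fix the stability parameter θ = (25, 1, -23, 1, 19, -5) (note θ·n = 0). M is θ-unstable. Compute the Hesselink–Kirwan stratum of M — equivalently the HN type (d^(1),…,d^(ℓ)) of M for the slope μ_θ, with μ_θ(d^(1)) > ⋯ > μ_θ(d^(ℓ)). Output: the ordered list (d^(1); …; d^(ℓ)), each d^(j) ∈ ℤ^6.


Barcode: M ≅ I[1,5], I[3,3], I[4,6], I[6,6]^3. HN layers by μ_θ (5 steps, strictly decreasing):
  μ^(1)=19; μ^(2)=7; μ^(3)=1; μ^(4)=-5; μ^(5)=-23

((0, 0, 0, 0, 1, 0); (0, 0, 0, 0, 1, 1); (1, 1, 1, 2, 0, 0); (0, 0, 0, 0, 0, 3); (0, 0, 1, 0, 0, 0))


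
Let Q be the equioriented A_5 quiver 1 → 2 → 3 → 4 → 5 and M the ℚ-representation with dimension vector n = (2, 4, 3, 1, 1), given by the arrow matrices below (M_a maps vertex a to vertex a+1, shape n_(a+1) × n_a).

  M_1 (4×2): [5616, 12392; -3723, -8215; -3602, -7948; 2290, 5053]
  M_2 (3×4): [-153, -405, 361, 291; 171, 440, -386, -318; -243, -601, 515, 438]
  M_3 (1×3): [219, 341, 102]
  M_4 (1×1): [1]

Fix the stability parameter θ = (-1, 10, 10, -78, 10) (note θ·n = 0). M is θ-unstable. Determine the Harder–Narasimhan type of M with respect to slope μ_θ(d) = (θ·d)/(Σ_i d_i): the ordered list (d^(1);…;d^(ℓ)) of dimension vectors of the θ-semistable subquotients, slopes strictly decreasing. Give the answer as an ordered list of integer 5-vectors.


Interval decomposition of M: I[1,3], I[1,5], I[2,2], I[2,3].
HN type (ℓ=3): μ^(1)=10; μ^(2)=-1; μ^(3)=-59/4

((0, 3, 2, 0, 1); (1, 0, 0, 0, 0); (1, 1, 1, 1, 0))


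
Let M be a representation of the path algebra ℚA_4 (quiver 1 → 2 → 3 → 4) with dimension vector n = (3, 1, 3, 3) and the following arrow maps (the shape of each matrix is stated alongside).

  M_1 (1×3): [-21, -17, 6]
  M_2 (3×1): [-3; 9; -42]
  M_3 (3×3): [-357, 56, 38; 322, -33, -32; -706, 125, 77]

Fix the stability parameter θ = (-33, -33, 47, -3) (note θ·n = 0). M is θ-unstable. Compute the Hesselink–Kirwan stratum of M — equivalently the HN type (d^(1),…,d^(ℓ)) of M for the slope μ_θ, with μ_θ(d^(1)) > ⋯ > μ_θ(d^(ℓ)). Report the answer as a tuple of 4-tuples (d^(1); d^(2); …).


Barcode: M ≅ I[1,1]^2, I[1,4], I[3,4]^2. HN layers by μ_θ (2 steps, strictly decreasing):
  μ^(1)=22; μ^(2)=-33

((0, 0, 3, 3); (3, 1, 0, 0))


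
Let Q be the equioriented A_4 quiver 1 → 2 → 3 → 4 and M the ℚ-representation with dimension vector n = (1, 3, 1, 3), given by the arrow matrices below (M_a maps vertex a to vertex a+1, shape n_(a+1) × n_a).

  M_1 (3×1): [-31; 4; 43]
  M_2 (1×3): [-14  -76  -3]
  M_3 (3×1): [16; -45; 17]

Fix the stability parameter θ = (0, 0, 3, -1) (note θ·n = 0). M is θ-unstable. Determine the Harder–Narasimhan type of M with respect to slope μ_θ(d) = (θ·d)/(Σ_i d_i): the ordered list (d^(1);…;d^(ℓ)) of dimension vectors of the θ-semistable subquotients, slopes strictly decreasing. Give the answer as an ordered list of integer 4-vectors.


Barcode: M ≅ I[1,4], I[2,2]^2, I[4,4]^2. HN layers by μ_θ (3 steps, strictly decreasing):
  μ^(1)=1; μ^(2)=0; μ^(3)=-1

((0, 0, 1, 1); (1, 3, 0, 0); (0, 0, 0, 2))


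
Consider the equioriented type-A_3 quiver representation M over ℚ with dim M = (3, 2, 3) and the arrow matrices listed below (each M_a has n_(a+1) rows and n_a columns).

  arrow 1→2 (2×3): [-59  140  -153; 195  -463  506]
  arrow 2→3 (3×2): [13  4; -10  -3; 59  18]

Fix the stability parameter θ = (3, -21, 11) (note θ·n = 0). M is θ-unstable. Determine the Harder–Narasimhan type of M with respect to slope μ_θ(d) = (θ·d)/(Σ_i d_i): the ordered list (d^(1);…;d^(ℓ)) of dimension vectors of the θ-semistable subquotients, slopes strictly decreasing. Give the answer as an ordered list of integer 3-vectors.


Via rank(M_{q-1}∘⋯∘M_p): M ≅ I[1,1], I[1,3]^2, I[3,3].
μ_θ-semistable layers: μ^(1)=11; μ^(2)=3; μ^(3)=-9

((0, 0, 3); (1, 0, 0); (2, 2, 0))


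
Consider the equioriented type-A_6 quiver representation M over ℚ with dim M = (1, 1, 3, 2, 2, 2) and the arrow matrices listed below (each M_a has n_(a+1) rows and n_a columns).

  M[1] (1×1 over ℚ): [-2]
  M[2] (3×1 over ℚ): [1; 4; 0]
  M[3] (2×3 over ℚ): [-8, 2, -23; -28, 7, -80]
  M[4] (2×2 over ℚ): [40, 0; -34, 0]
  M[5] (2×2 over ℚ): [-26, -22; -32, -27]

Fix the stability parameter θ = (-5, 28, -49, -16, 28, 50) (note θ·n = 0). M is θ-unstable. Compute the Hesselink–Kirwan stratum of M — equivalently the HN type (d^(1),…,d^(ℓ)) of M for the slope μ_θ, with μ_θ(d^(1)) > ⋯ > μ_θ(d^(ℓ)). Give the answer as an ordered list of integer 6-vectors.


Via rank(M_{q-1}∘⋯∘M_p): M ≅ I[1,3], I[3,4], I[3,6], I[5,6].
μ_θ-semistable layers: μ^(1)=50; μ^(2)=28; μ^(3)=-26/3; μ^(4)=-16; μ^(5)=-49

((0, 0, 0, 0, 0, 2); (0, 0, 0, 0, 2, 0); (1, 1, 1, 0, 0, 0); (0, 0, 0, 2, 0, 0); (0, 0, 2, 0, 0, 0))


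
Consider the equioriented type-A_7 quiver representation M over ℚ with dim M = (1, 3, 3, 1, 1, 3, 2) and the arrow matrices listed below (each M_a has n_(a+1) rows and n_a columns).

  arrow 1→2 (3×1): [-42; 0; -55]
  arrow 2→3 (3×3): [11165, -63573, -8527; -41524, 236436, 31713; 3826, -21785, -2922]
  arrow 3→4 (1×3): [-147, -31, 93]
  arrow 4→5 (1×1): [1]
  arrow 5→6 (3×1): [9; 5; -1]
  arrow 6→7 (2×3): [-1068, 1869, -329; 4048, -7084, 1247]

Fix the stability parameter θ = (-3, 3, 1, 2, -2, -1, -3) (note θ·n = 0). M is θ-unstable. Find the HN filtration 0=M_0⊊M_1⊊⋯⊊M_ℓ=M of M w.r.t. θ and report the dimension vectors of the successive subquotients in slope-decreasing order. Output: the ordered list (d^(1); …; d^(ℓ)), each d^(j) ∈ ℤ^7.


Via rank(M_{q-1}∘⋯∘M_p): M ≅ I[1,7], I[2,3]^2, I[6,6], I[6,7].
μ_θ-semistable layers: μ^(1)=2; μ^(2)=0; μ^(3)=-1; μ^(4)=-2; μ^(5)=-3

((0, 2, 2, 0, 0, 0, 0); (0, 1, 1, 1, 1, 1, 1); (0, 0, 0, 0, 0, 1, 0); (0, 0, 0, 0, 0, 1, 1); (1, 0, 0, 0, 0, 0, 0))


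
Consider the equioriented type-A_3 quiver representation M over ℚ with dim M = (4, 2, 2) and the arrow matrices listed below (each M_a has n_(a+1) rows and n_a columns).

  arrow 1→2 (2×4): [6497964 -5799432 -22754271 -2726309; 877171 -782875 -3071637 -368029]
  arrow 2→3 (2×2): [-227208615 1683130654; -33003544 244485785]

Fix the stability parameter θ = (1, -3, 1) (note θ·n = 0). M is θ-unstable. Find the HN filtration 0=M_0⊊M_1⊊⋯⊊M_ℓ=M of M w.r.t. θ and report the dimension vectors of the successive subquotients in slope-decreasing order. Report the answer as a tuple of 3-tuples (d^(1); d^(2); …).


Barcode: M ≅ I[1,1]^2, I[1,3]^2. HN layers by μ_θ (2 steps, strictly decreasing):
  μ^(1)=1; μ^(2)=-1

((2, 0, 2); (2, 2, 0))


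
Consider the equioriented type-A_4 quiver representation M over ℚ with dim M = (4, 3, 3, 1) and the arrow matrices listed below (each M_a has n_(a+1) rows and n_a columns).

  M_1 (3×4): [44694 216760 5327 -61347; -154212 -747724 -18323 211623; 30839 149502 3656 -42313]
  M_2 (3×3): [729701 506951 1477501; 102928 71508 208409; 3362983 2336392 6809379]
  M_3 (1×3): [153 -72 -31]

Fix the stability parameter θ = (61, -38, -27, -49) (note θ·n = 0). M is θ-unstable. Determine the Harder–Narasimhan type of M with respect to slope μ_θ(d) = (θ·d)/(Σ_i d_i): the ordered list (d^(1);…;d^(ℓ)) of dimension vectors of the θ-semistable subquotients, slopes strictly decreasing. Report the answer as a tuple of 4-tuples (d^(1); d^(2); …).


Via rank(M_{q-1}∘⋯∘M_p): M ≅ I[1,1], I[1,3]^2, I[1,4].
μ_θ-semistable layers: μ^(1)=61; μ^(2)=-4/3; μ^(3)=-53/4

((1, 0, 0, 0); (2, 2, 2, 0); (1, 1, 1, 1))


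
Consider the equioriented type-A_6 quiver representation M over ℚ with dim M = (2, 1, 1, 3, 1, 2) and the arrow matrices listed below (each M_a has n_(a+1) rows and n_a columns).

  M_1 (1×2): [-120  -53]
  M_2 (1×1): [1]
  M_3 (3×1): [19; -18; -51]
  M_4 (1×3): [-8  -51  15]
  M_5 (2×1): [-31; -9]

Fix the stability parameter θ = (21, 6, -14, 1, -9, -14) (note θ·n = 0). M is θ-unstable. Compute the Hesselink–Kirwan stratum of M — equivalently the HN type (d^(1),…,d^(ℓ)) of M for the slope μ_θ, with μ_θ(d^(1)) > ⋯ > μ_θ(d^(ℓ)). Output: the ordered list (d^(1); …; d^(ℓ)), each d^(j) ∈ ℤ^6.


Interval decomposition of M: I[1,1], I[1,6], I[4,4]^2, I[6,6].
HN type (ℓ=4): μ^(1)=21; μ^(2)=1; μ^(3)=-3/2; μ^(4)=-14

((1, 0, 0, 0, 0, 0); (0, 0, 0, 2, 0, 0); (1, 1, 1, 1, 1, 1); (0, 0, 0, 0, 0, 1))


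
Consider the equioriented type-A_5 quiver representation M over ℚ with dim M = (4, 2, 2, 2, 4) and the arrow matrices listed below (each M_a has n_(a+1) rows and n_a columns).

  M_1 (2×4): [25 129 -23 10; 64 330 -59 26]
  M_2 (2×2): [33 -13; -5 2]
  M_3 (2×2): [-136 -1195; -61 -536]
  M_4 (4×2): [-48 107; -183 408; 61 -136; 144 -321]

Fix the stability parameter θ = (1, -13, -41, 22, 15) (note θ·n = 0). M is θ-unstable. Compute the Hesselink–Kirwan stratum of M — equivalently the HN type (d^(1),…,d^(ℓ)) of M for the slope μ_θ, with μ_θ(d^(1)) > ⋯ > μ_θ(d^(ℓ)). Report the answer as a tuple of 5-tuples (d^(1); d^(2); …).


Barcode: M ≅ I[1,1]^2, I[1,5]^2, I[5,5]^2. HN layers by μ_θ (4 steps, strictly decreasing):
  μ^(1)=37/2; μ^(2)=15; μ^(3)=1; μ^(4)=-53/3

((0, 0, 0, 2, 2); (0, 0, 0, 0, 2); (2, 0, 0, 0, 0); (2, 2, 2, 0, 0))


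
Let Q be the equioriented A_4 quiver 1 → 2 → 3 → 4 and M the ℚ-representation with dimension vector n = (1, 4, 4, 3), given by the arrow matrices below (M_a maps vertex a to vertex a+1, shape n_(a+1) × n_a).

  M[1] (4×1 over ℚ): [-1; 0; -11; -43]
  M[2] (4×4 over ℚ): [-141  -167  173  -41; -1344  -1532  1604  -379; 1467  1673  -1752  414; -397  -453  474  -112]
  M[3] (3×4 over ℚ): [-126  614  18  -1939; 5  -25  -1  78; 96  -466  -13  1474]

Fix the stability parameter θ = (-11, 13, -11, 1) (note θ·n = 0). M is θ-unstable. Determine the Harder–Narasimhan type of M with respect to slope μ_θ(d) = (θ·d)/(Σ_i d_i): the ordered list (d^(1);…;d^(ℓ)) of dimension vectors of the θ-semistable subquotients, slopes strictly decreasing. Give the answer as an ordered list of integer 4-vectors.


Barcode: M ≅ I[1,4], I[2,3], I[2,4]^2. HN layers by μ_θ (2 steps, strictly decreasing):
  μ^(1)=1; μ^(2)=-11

((0, 4, 4, 3); (1, 0, 0, 0))


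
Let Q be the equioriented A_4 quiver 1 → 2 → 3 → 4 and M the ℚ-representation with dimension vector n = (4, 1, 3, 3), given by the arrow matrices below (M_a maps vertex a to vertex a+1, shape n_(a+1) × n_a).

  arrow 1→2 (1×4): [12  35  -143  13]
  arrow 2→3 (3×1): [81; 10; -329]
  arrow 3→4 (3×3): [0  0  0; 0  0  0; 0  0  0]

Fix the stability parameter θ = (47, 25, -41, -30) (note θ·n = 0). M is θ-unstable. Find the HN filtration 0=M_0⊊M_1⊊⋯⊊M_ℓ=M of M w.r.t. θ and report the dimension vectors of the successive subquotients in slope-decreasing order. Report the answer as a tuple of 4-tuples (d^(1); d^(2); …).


Via rank(M_{q-1}∘⋯∘M_p): M ≅ I[1,1]^3, I[1,3], I[3,3]^2, I[4,4]^3.
μ_θ-semistable layers: μ^(1)=47; μ^(2)=31/3; μ^(3)=-30; μ^(4)=-41

((3, 0, 0, 0); (1, 1, 1, 0); (0, 0, 0, 3); (0, 0, 2, 0))


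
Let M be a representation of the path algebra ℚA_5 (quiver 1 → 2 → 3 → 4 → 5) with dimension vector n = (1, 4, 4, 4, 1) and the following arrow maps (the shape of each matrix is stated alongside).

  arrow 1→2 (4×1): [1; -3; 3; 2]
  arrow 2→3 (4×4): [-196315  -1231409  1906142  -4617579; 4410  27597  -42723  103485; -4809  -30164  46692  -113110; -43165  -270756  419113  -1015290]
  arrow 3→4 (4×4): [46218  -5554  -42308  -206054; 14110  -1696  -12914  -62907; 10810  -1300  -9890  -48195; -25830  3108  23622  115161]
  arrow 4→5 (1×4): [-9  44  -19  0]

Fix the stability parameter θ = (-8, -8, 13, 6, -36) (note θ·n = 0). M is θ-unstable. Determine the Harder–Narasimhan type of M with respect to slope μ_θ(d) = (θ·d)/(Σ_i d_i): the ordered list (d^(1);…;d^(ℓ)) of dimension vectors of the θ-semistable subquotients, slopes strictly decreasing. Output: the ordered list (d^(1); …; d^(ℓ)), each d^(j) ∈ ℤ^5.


Via rank(M_{q-1}∘⋯∘M_p): M ≅ I[1,3], I[2,3], I[2,4], I[2,5], I[4,4]^2.
μ_θ-semistable layers: μ^(1)=13; μ^(2)=19/2; μ^(3)=6; μ^(4)=-17/3; μ^(5)=-8

((0, 0, 2, 0, 0); (0, 0, 1, 1, 0); (0, 0, 0, 2, 0); (0, 0, 1, 1, 1); (1, 4, 0, 0, 0))


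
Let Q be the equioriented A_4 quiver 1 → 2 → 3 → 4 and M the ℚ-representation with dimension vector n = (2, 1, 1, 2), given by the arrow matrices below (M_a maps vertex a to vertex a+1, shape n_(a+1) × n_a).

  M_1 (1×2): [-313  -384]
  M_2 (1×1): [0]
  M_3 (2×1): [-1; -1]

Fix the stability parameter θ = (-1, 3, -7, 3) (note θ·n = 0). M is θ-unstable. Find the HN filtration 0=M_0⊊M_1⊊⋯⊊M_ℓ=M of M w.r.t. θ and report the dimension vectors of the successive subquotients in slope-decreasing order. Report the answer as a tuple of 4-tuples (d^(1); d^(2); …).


Barcode: M ≅ I[1,1], I[1,2], I[3,4], I[4,4]. HN layers by μ_θ (3 steps, strictly decreasing):
  μ^(1)=3; μ^(2)=-1; μ^(3)=-7

((0, 1, 0, 2); (2, 0, 0, 0); (0, 0, 1, 0))


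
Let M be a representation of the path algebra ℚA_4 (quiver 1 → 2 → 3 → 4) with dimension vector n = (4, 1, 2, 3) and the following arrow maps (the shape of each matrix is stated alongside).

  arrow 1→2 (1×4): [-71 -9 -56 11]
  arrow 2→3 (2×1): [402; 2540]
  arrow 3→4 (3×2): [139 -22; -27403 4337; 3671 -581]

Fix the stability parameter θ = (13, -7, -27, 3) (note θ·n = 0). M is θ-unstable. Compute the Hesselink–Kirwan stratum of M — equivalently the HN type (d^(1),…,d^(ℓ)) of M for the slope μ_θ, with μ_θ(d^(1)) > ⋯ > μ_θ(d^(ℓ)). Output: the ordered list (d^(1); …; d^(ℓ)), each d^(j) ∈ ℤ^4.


Via rank(M_{q-1}∘⋯∘M_p): M ≅ I[1,1]^3, I[1,4], I[3,4], I[4,4].
μ_θ-semistable layers: μ^(1)=13; μ^(2)=3; μ^(3)=-7; μ^(4)=-27

((3, 0, 0, 0); (0, 0, 0, 3); (1, 1, 1, 0); (0, 0, 1, 0))


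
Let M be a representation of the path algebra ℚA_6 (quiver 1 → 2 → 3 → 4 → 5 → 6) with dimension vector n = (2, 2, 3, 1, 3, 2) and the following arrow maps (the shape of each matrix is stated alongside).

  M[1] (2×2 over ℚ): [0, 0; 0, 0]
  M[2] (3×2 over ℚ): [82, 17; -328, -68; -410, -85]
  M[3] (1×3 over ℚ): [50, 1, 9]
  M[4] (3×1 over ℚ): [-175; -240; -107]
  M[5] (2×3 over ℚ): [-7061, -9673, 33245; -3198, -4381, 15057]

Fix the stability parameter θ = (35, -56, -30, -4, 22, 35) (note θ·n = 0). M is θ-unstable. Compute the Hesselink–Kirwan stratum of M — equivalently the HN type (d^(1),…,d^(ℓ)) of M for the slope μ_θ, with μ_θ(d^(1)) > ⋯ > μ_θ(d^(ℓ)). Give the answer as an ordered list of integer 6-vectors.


Interval decomposition of M: I[1,1]^2, I[2,2], I[2,6], I[3,3]^2, I[5,5], I[5,6].
HN type (ℓ=5): μ^(1)=35; μ^(2)=22; μ^(3)=-4; μ^(4)=-30; μ^(5)=-56

((2, 0, 0, 0, 0, 2); (0, 0, 0, 0, 3, 0); (0, 0, 0, 1, 0, 0); (0, 0, 3, 0, 0, 0); (0, 2, 0, 0, 0, 0))


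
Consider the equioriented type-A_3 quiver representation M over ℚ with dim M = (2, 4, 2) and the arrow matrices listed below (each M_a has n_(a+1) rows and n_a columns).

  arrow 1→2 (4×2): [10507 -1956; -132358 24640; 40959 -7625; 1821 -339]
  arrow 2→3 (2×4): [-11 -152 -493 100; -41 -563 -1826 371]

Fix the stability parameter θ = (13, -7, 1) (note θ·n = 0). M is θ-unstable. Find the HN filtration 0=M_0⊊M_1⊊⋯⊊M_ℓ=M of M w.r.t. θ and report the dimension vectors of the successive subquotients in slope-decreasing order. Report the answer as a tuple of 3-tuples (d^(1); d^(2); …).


Via rank(M_{q-1}∘⋯∘M_p): M ≅ I[1,2], I[1,3], I[2,2], I[2,3].
μ_θ-semistable layers: μ^(1)=3; μ^(2)=7/3; μ^(3)=1; μ^(4)=-7

((1, 1, 0); (1, 1, 1); (0, 0, 1); (0, 2, 0))


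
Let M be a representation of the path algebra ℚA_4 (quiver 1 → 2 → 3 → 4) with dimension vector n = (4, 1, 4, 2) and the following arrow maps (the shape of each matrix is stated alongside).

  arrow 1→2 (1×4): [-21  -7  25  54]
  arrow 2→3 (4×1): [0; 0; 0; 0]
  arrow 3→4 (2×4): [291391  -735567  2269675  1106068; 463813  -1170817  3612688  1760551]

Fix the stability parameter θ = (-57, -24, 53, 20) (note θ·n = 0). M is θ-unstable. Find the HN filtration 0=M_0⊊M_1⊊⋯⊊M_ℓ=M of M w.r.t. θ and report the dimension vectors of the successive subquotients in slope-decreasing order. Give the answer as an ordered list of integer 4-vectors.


Via rank(M_{q-1}∘⋯∘M_p): M ≅ I[1,1]^3, I[1,2], I[3,3]^2, I[3,4]^2.
μ_θ-semistable layers: μ^(1)=53; μ^(2)=73/2; μ^(3)=-24; μ^(4)=-57

((0, 0, 2, 0); (0, 0, 2, 2); (0, 1, 0, 0); (4, 0, 0, 0))


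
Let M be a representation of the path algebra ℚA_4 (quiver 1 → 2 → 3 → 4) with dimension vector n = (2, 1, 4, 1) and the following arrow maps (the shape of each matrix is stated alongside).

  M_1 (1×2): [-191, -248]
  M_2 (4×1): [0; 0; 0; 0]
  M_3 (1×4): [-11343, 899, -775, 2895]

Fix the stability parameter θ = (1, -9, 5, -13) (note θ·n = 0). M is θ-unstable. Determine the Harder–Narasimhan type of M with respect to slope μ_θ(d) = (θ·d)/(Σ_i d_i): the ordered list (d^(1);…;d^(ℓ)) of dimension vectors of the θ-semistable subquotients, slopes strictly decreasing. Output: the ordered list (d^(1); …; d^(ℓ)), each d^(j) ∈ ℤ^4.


Interval decomposition of M: I[1,1], I[1,2], I[3,3]^3, I[3,4].
HN type (ℓ=3): μ^(1)=5; μ^(2)=1; μ^(3)=-4

((0, 0, 3, 0); (1, 0, 0, 0); (1, 1, 1, 1))


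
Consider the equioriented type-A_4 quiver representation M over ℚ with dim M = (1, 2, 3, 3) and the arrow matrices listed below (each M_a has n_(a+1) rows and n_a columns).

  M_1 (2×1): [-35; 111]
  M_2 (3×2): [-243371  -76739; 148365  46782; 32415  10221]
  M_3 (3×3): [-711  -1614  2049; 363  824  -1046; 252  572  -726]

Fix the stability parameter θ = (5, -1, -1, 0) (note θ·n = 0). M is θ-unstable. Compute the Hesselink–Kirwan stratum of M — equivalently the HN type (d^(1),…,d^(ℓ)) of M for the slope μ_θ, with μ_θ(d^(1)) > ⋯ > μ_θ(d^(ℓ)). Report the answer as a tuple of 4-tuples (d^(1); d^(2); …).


Via rank(M_{q-1}∘⋯∘M_p): M ≅ I[1,3], I[2,4], I[3,4], I[4,4].
μ_θ-semistable layers: μ^(1)=1; μ^(2)=0; μ^(3)=-1

((1, 1, 1, 0); (0, 0, 0, 3); (0, 1, 2, 0))


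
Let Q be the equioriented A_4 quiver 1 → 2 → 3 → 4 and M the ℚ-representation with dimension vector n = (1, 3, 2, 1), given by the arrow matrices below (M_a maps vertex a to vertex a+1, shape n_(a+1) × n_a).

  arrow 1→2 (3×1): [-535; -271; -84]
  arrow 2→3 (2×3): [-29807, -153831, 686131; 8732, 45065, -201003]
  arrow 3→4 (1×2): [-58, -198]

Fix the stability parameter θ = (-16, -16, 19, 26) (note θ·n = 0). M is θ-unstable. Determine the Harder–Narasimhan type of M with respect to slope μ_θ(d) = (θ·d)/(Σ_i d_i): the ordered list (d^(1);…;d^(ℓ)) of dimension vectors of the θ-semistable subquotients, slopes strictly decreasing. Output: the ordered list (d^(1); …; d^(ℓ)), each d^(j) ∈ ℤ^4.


Interval decomposition of M: I[1,4], I[2,2], I[2,3].
HN type (ℓ=3): μ^(1)=26; μ^(2)=19; μ^(3)=-16

((0, 0, 0, 1); (0, 0, 2, 0); (1, 3, 0, 0))


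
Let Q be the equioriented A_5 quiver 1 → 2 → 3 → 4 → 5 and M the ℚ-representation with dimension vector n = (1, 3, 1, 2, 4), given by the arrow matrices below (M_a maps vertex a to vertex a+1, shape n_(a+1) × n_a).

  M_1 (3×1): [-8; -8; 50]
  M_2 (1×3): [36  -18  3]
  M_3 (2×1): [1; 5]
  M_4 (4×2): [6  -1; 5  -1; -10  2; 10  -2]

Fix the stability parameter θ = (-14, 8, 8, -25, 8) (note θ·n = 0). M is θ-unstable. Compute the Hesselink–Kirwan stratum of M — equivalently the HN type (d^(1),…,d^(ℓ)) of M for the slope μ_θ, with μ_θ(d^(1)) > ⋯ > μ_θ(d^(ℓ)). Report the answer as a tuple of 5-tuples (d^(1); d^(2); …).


Barcode: M ≅ I[1,5], I[2,2]^2, I[4,5], I[5,5]^2. HN layers by μ_θ (4 steps, strictly decreasing):
  μ^(1)=8; μ^(2)=-3; μ^(3)=-14; μ^(4)=-25

((0, 2, 0, 0, 4); (0, 1, 1, 1, 0); (1, 0, 0, 0, 0); (0, 0, 0, 1, 0))


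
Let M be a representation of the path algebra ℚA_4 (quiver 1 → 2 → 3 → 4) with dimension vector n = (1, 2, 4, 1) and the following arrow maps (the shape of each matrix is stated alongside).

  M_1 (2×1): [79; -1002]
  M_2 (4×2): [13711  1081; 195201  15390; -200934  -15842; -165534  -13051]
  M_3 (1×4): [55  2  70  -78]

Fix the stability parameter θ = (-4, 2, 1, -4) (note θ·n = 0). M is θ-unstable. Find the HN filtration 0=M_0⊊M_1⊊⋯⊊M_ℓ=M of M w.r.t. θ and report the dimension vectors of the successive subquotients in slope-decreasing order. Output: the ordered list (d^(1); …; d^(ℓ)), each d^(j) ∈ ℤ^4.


Interval decomposition of M: I[1,4], I[2,3], I[3,3]^2.
HN type (ℓ=4): μ^(1)=3/2; μ^(2)=1; μ^(3)=-1/3; μ^(4)=-4

((0, 1, 1, 0); (0, 0, 2, 0); (0, 1, 1, 1); (1, 0, 0, 0))


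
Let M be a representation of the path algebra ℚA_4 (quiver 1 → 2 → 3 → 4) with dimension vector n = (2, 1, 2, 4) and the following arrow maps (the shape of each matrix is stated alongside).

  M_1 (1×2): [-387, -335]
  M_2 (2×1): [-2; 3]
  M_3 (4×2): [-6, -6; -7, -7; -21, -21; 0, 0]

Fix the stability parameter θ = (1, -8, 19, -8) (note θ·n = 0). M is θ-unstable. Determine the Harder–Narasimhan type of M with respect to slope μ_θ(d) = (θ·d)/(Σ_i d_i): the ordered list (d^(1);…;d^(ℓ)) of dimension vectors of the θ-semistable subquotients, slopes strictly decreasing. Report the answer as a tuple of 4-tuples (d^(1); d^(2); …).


Barcode: M ≅ I[1,1], I[1,4], I[3,3], I[4,4]^3. HN layers by μ_θ (5 steps, strictly decreasing):
  μ^(1)=19; μ^(2)=11/2; μ^(3)=1; μ^(4)=-7/2; μ^(5)=-8

((0, 0, 1, 0); (0, 0, 1, 1); (1, 0, 0, 0); (1, 1, 0, 0); (0, 0, 0, 3))


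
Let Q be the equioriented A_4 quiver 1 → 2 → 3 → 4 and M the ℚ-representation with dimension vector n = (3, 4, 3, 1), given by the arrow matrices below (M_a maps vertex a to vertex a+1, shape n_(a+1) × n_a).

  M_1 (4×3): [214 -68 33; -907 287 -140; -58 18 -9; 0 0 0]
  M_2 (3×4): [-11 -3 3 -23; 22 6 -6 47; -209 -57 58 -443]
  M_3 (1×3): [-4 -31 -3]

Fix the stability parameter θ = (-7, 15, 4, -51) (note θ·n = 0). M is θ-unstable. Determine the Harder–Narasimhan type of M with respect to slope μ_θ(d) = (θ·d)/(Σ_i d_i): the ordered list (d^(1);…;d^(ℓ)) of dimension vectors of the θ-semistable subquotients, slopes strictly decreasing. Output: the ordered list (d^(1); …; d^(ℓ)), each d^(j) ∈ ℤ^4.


Interval decomposition of M: I[1,2], I[1,3], I[1,4], I[2,3].
HN type (ℓ=4): μ^(1)=15; μ^(2)=19/2; μ^(3)=-7; μ^(4)=-39/4

((0, 1, 0, 0); (0, 2, 2, 0); (2, 0, 0, 0); (1, 1, 1, 1))


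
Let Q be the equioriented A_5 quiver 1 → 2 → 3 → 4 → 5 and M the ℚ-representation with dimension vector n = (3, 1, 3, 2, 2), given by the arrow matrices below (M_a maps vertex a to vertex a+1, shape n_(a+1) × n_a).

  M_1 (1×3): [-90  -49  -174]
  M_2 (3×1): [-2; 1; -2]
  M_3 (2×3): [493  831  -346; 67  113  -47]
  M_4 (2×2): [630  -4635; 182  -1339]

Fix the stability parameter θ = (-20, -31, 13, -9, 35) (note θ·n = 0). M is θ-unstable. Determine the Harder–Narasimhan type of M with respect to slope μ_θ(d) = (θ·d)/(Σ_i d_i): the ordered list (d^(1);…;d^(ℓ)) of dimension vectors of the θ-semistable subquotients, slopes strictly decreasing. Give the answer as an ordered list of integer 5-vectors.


Via rank(M_{q-1}∘⋯∘M_p): M ≅ I[1,1]^2, I[1,5], I[3,3], I[3,4], I[5,5].
μ_θ-semistable layers: μ^(1)=35; μ^(2)=13; μ^(3)=2; μ^(4)=-20; μ^(5)=-51/2

((0, 0, 0, 0, 2); (0, 0, 1, 0, 0); (0, 0, 2, 2, 0); (2, 0, 0, 0, 0); (1, 1, 0, 0, 0))


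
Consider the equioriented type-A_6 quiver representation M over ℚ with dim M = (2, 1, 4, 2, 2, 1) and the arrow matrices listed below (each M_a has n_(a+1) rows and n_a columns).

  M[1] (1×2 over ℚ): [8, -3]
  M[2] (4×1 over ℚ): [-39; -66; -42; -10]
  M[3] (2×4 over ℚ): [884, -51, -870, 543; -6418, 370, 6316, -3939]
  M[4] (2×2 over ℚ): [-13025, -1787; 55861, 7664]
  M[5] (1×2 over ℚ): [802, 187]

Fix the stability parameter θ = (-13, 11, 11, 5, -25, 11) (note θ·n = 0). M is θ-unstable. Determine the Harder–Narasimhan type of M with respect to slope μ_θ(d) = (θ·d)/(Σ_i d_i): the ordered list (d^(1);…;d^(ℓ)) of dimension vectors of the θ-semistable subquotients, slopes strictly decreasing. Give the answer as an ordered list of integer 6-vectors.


Via rank(M_{q-1}∘⋯∘M_p): M ≅ I[1,1], I[1,3], I[3,3], I[3,5], I[3,6].
μ_θ-semistable layers: μ^(1)=11; μ^(2)=-3; μ^(3)=-13

((0, 1, 2, 0, 0, 1); (0, 0, 2, 2, 2, 0); (2, 0, 0, 0, 0, 0))


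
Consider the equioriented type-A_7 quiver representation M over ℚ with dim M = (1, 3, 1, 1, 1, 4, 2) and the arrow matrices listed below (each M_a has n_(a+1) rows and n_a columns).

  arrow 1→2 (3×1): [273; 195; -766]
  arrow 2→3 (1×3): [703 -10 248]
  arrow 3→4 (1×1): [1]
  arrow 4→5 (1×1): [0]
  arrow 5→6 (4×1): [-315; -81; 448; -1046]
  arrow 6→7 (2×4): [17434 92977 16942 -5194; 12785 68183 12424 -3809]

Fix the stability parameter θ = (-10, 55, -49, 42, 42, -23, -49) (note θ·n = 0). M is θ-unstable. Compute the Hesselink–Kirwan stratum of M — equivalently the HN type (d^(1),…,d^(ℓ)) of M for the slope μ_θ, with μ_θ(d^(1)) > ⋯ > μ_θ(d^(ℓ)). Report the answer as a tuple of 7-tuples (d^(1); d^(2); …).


Via rank(M_{q-1}∘⋯∘M_p): M ≅ I[1,4], I[2,2]^2, I[5,7], I[6,6]^2, I[6,7].
μ_θ-semistable layers: μ^(1)=55; μ^(2)=42; μ^(3)=3; μ^(4)=-10; μ^(5)=-23; μ^(6)=-36

((0, 2, 0, 0, 0, 0, 0); (0, 0, 0, 1, 0, 0, 0); (0, 1, 1, 0, 0, 0, 0); (1, 0, 0, 0, 1, 1, 1); (0, 0, 0, 0, 0, 2, 0); (0, 0, 0, 0, 0, 1, 1))


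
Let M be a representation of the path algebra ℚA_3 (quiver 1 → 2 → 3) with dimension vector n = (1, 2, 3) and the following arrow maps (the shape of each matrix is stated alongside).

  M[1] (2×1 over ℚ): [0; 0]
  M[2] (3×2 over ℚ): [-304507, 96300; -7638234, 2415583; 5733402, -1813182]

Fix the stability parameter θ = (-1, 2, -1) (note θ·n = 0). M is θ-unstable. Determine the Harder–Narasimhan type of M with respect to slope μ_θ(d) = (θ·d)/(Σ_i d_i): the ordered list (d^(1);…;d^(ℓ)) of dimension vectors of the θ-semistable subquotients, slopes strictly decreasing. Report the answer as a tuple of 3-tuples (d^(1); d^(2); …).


Interval decomposition of M: I[1,1], I[2,3]^2, I[3,3].
HN type (ℓ=2): μ^(1)=1/2; μ^(2)=-1

((0, 2, 2); (1, 0, 1))


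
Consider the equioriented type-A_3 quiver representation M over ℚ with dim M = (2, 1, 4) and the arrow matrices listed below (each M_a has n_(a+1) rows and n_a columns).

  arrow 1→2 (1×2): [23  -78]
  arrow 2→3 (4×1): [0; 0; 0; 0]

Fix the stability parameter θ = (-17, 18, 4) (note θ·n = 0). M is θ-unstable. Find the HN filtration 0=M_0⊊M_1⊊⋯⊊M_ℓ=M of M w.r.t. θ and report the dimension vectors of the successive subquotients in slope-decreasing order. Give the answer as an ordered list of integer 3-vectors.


Barcode: M ≅ I[1,1], I[1,2], I[3,3]^4. HN layers by μ_θ (3 steps, strictly decreasing):
  μ^(1)=18; μ^(2)=4; μ^(3)=-17

((0, 1, 0); (0, 0, 4); (2, 0, 0))
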